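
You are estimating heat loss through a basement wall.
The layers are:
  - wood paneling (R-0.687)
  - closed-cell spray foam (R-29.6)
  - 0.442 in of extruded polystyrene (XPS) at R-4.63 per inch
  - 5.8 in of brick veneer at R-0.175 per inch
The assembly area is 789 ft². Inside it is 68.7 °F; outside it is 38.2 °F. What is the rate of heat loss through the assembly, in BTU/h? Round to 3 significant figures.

0.442 × 4.63 = 2.046
5.8 × 0.175 = 1.015
R_total = 0.687 + 29.6 + 2.046 + 1.015 = 33.35 ft²·°F·h/BTU
Q = A·ΔT/R = 789 × (68.7 − 38.2) / 33.35 = 721.6 BTU/h

722 BTU/h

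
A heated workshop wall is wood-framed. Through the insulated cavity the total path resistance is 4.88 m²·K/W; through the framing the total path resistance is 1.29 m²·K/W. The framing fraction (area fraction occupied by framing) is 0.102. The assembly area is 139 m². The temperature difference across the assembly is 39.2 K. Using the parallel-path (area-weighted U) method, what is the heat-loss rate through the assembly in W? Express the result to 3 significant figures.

U_eff = 0.898/4.88 + 0.102/1.29 = 0.184 + 0.07907 = 0.2631
R_eff = 1/U_eff = 3.801 m²·K/W
Q = 139 × 39.2 / 3.801 = 1434 W

1430 W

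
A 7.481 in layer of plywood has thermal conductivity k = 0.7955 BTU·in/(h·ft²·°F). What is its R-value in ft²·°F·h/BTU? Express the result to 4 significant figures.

9.404 ft²·°F·h/BTU

R = L/k = 7.481/0.7955 = 9.4041 ft²·°F·h/BTU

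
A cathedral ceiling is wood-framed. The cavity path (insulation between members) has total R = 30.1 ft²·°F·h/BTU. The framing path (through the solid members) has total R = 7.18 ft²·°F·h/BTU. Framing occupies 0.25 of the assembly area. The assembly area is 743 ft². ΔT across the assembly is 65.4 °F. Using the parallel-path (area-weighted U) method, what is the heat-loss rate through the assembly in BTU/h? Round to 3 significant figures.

U_eff = 0.75/30.1 + 0.25/7.18 = 0.02492 + 0.03482 = 0.05974
R_eff = 1/U_eff = 16.74 ft²·°F·h/BTU
Q = 743 × 65.4 / 16.74 = 2903 BTU/h

2900 BTU/h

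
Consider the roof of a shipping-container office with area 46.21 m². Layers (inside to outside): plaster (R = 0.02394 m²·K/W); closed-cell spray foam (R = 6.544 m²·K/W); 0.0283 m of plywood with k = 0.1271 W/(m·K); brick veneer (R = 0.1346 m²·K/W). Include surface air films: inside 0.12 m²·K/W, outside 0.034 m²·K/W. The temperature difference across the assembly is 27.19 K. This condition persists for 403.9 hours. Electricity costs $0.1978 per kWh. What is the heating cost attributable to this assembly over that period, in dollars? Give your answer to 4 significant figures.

14.18 dollars

0.0283/0.1271 = 0.22266
R_total = 0.12 + 0.02394 + 6.544 + 0.22266 + 0.1346 + 0.034 = 7.0792 m²·K/W
Q = 46.21 × 27.19 / 7.0792 = 177.48 W
E = 177.48 W × 403.9 h / 1000 = 71.686 kWh
Cost = 71.686 × 0.1978 = $14.18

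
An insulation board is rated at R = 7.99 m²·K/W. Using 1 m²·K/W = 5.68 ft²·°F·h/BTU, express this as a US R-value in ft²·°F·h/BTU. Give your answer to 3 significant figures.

R_US = 7.99 × 5.68 = 45.38

45.4 ft²·°F·h/BTU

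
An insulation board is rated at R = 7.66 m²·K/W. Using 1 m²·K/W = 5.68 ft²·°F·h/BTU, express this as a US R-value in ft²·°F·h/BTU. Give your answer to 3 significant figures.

R_US = 7.66 × 5.68 = 43.51

43.5 ft²·°F·h/BTU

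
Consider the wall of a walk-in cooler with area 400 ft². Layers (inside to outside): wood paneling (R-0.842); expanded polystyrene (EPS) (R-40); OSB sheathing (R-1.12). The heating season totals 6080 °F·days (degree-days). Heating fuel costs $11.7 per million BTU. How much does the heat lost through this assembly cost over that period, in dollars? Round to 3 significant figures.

16.3 dollars

R_total = 0.842 + 40 + 1.12 = 41.96 ft²·°F·h/BTU
E = A × HDD × 24 / R = 400 × 6080 × 24 / 41.96 = 1391000 BTU
Cost = 1391000/10⁶ × 11.7 = $16.27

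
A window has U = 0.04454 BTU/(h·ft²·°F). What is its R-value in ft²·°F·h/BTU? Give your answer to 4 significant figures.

R = 1/U = 1/0.04454 = 22.452

22.45 ft²·°F·h/BTU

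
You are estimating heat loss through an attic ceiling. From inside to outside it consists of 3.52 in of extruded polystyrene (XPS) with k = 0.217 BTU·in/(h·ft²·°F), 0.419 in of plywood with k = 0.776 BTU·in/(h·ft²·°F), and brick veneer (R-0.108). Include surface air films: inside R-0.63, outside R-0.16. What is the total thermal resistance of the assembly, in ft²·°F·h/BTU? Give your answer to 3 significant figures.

17.7 ft²·°F·h/BTU

3.52/0.217 = 16.22
0.419/0.776 = 0.5399
R_total = 0.63 + 16.22 + 0.5399 + 0.108 + 0.16 = 17.66 ft²·°F·h/BTU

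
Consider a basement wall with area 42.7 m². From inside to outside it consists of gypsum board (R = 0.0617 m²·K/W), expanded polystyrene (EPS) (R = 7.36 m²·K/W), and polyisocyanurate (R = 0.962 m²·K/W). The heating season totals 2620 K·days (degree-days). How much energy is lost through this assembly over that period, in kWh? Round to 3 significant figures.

320 kWh

R_total = 0.0617 + 7.36 + 0.962 = 8.384 m²·K/W
E = A × HDD × 24 / R / 1000 = 42.7 × 2620 × 24 / 8.384 / 1000 = 320.3 kWh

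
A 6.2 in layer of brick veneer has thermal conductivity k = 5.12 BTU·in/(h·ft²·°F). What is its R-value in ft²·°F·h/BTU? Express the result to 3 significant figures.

R = L/k = 6.2/5.12 = 1.211 ft²·°F·h/BTU

1.21 ft²·°F·h/BTU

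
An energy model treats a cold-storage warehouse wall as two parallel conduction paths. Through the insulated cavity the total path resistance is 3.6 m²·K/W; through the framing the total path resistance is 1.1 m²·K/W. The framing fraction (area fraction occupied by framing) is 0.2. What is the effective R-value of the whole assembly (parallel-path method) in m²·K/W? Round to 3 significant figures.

2.47 m²·K/W

U_eff = 0.8/3.6 + 0.2/1.1 = 0.2222 + 0.1818 = 0.404
R_eff = 1/U_eff = 2.475 m²·K/W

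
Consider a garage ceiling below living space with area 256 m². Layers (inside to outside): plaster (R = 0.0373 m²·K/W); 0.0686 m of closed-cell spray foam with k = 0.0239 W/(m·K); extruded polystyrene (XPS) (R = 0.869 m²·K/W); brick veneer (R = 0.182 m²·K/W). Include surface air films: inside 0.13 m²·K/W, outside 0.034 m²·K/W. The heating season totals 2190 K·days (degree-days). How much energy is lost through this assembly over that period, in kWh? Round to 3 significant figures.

0.0686/0.0239 = 2.87
R_total = 0.13 + 0.0373 + 2.87 + 0.869 + 0.182 + 0.034 = 4.123 m²·K/W
E = A × HDD × 24 / R / 1000 = 256 × 2190 × 24 / 4.123 / 1000 = 3264 kWh

3260 kWh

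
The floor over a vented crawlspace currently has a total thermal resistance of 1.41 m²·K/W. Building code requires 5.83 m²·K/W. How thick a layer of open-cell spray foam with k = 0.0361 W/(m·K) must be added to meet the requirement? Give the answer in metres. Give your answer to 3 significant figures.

ΔR = 5.83 − 1.41 = 4.42 m²·K/W
L = ΔR × k = 4.42 × 0.0361 = 0.1596 m

0.160 m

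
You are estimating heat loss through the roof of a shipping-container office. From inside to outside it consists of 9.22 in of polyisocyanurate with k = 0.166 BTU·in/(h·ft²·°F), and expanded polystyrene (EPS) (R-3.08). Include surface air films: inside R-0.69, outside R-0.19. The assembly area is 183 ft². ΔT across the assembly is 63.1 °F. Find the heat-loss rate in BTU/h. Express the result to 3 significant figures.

194 BTU/h

9.22/0.166 = 55.54
R_total = 0.69 + 55.54 + 3.08 + 0.19 = 59.5 ft²·°F·h/BTU
Q = A·ΔT/R = 183 × 63.1 / 59.5 = 194.1 BTU/h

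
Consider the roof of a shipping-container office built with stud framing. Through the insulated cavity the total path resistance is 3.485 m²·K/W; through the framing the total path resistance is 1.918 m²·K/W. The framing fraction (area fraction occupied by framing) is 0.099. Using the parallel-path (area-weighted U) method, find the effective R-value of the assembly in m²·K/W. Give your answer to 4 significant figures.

U_eff = 0.901/3.485 + 0.099/1.918 = 0.25854 + 0.051616 = 0.31015
R_eff = 1/U_eff = 3.2242 m²·K/W

3.224 m²·K/W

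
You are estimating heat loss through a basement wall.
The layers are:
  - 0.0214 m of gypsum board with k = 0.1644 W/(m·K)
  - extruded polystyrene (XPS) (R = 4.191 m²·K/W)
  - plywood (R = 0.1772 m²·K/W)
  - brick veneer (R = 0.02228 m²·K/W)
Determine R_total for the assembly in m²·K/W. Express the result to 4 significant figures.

4.521 m²·K/W

0.0214/0.1644 = 0.13017
R_total = 0.13017 + 4.191 + 0.1772 + 0.02228 = 4.5207 m²·K/W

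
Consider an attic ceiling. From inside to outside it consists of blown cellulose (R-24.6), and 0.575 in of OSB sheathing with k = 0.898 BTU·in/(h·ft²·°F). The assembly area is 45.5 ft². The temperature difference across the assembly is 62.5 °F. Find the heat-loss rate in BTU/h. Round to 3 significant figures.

113 BTU/h

0.575/0.898 = 0.6403
R_total = 24.6 + 0.6403 = 25.24 ft²·°F·h/BTU
Q = A·ΔT/R = 45.5 × 62.5 / 25.24 = 112.7 BTU/h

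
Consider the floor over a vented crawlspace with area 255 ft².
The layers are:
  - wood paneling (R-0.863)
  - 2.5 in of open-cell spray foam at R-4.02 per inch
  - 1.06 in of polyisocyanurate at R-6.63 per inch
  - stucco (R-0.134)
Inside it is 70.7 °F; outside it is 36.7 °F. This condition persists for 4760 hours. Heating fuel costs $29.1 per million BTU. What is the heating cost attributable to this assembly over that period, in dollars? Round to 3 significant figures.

2.5 × 4.02 = 10.05
1.06 × 6.63 = 7.028
R_total = 0.863 + 10.05 + 7.028 + 0.134 = 18.07 ft²·°F·h/BTU
Q = 255 × (70.7 − 36.7) / 18.07 = 479.7 BTU/h
E = 479.7 × 4760 = 2283000 BTU
Cost = 2283000/10⁶ × 29.1 = $66.44

66.4 dollars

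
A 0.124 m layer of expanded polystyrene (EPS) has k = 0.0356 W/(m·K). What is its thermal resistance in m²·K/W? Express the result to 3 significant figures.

3.48 m²·K/W

R = L/k = 0.124/0.0356 = 3.483 m²·K/W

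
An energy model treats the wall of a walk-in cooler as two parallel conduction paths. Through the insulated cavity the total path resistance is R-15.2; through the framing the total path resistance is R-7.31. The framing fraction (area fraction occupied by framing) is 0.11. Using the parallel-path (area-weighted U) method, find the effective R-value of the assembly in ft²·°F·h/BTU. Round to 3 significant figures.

U_eff = 0.89/15.2 + 0.11/7.31 = 0.05855 + 0.01505 = 0.0736
R_eff = 1/U_eff = 13.59 ft²·°F·h/BTU

13.6 ft²·°F·h/BTU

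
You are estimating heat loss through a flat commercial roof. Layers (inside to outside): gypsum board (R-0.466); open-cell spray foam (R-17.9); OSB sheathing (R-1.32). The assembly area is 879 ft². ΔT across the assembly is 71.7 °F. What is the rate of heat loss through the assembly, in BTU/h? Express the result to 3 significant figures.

R_total = 0.466 + 17.9 + 1.32 = 19.69 ft²·°F·h/BTU
Q = A·ΔT/R = 879 × 71.7 / 19.69 = 3201 BTU/h

3200 BTU/h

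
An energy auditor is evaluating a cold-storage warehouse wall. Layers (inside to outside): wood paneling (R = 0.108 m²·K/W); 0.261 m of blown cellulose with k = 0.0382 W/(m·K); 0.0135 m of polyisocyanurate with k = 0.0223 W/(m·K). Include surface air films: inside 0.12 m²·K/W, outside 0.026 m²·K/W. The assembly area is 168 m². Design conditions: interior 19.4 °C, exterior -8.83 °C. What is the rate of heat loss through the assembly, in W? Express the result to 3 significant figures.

0.261/0.0382 = 6.832
0.0135/0.0223 = 0.6054
R_total = 0.12 + 0.108 + 6.832 + 0.6054 + 0.026 = 7.692 m²·K/W
Q = A·ΔT/R = 168 × (19.4 − (-8.83)) / 7.692 = 616.6 W

617 W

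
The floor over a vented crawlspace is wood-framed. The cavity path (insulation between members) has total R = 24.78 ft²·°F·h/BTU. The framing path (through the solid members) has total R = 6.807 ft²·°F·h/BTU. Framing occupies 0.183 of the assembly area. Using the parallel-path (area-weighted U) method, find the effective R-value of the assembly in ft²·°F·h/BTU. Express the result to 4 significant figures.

U_eff = 0.817/24.78 + 0.183/6.807 = 0.03297 + 0.026884 = 0.059854
R_eff = 1/U_eff = 16.707 ft²·°F·h/BTU

16.71 ft²·°F·h/BTU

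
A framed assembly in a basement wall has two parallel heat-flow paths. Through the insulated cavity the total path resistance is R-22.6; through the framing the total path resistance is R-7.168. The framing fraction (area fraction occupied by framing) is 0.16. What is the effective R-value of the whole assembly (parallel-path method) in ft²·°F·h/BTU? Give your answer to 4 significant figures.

16.81 ft²·°F·h/BTU

U_eff = 0.84/22.6 + 0.16/7.168 = 0.037168 + 0.022321 = 0.05949
R_eff = 1/U_eff = 16.81 ft²·°F·h/BTU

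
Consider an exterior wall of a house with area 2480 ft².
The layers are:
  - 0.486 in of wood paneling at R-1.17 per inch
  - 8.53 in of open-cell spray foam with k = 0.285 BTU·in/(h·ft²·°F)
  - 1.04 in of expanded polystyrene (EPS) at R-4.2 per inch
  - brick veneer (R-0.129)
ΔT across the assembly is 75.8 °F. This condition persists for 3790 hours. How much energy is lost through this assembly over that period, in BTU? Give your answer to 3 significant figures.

0.486 × 1.17 = 0.5686
8.53/0.285 = 29.93
1.04 × 4.2 = 4.368
R_total = 0.5686 + 29.93 + 4.368 + 0.129 = 35 ft²·°F·h/BTU
Q = 2480 × 75.8 / 35 = 5372 BTU/h
E = 5372 × 3790 = 20360000 BTU

20400000 BTU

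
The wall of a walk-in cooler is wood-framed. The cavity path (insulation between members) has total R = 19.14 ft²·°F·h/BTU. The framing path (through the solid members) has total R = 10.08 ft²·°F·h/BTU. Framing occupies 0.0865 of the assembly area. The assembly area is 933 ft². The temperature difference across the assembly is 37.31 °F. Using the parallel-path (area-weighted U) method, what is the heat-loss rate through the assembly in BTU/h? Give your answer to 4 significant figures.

1960 BTU/h

U_eff = 0.9135/19.14 + 0.0865/10.08 = 0.047727 + 0.0085813 = 0.056309
R_eff = 1/U_eff = 17.759 ft²·°F·h/BTU
Q = 933 × 37.31 / 17.759 = 1960.1 BTU/h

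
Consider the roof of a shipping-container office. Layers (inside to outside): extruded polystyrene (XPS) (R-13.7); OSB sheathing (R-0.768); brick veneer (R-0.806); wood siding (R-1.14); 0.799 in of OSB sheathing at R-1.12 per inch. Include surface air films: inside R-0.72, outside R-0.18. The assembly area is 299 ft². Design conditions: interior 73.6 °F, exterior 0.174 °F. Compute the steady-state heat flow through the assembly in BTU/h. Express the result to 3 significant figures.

1210 BTU/h

0.799 × 1.12 = 0.8949
R_total = 0.72 + 13.7 + 0.768 + 0.806 + 1.14 + 0.8949 + 0.18 = 18.21 ft²·°F·h/BTU
Q = A·ΔT/R = 299 × (73.6 − 0.174) / 18.21 = 1206 BTU/h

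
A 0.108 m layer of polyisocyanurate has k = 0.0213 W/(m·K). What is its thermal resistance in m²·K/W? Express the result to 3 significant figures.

R = L/k = 0.108/0.0213 = 5.07 m²·K/W

5.07 m²·K/W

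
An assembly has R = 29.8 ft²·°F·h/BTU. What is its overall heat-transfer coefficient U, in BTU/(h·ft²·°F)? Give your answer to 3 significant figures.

0.0336 BTU/(h·ft²·°F)

U = 1/R = 1/29.8 = 0.03356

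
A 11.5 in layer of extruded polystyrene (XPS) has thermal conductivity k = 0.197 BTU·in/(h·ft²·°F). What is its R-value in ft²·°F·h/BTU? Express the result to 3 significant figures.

58.4 ft²·°F·h/BTU

R = L/k = 11.5/0.197 = 58.38 ft²·°F·h/BTU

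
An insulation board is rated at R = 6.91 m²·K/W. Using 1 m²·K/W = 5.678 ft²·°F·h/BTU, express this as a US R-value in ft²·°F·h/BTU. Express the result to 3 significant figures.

R_US = 6.91 × 5.678 = 39.23

39.2 ft²·°F·h/BTU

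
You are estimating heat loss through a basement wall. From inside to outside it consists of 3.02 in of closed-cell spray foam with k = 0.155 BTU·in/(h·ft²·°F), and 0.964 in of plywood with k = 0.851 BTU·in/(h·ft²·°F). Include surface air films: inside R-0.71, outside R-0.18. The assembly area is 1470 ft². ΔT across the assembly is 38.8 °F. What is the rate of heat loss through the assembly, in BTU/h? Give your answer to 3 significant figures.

2650 BTU/h

3.02/0.155 = 19.48
0.964/0.851 = 1.133
R_total = 0.71 + 19.48 + 1.133 + 0.18 = 21.51 ft²·°F·h/BTU
Q = A·ΔT/R = 1470 × 38.8 / 21.51 = 2652 BTU/h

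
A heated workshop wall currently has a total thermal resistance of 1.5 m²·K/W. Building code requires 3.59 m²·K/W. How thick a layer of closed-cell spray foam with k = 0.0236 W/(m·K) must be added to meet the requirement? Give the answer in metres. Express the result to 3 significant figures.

ΔR = 3.59 − 1.5 = 2.09 m²·K/W
L = ΔR × k = 2.09 × 0.0236 = 0.04932 m

0.0493 m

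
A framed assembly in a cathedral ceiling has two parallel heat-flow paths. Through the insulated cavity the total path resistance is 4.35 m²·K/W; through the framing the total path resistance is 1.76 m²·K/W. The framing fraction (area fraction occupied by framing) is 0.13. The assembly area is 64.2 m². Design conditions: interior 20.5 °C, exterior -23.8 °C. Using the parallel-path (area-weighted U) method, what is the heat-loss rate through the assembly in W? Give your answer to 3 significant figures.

779 W

U_eff = 0.87/4.35 + 0.13/1.76 = 0.2 + 0.07386 = 0.2739
R_eff = 1/U_eff = 3.651 m²·K/W
Q = 64.2 × (20.5 − (-23.8)) / 3.651 = 778.9 W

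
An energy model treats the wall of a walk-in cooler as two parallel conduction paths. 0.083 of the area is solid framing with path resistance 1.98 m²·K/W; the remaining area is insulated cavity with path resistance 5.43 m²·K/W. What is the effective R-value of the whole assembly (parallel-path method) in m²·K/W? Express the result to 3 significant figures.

4.74 m²·K/W

U_eff = 0.917/5.43 + 0.083/1.98 = 0.1689 + 0.04192 = 0.2108
R_eff = 1/U_eff = 4.744 m²·K/W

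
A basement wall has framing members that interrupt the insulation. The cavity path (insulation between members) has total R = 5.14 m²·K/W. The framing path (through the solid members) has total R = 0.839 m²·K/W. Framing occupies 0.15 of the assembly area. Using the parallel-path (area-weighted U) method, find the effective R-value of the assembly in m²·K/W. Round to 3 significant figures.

U_eff = 0.85/5.14 + 0.15/0.839 = 0.1654 + 0.1788 = 0.3442
R_eff = 1/U_eff = 2.906 m²·K/W

2.91 m²·K/W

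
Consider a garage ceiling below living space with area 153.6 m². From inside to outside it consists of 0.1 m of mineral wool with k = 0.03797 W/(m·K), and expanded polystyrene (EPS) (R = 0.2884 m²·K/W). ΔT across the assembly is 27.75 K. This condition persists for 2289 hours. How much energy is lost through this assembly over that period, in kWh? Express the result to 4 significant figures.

0.1/0.03797 = 2.6337
R_total = 2.6337 + 0.2884 = 2.9221 m²·K/W
Q = 153.6 × 27.75 / 2.9221 = 1458.7 W
E = 1458.7 W × 2289 h / 1000 = 3339 kWh

3339 kWh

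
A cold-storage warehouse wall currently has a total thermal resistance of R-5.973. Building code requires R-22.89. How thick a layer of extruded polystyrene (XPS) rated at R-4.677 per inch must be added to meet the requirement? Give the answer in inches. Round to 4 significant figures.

ΔR = 22.89 − 5.973 = 16.917 ft²·°F·h/BTU
L = ΔR / (R/in) = 16.917/4.677 = 3.6171 in

3.617 in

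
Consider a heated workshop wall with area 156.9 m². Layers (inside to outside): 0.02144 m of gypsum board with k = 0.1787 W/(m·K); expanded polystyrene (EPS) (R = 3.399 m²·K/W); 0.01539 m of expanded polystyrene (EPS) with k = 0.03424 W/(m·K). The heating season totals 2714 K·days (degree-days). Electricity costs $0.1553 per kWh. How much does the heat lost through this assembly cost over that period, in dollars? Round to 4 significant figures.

399.9 dollars

0.02144/0.1787 = 0.11998
0.01539/0.03424 = 0.44947
R_total = 0.11998 + 3.399 + 0.44947 = 3.9685 m²·K/W
E = A × HDD × 24 / R / 1000 = 156.9 × 2714 × 24 / 3.9685 / 1000 = 2575.3 kWh
Cost = 2575.3 × 0.1553 = $399.94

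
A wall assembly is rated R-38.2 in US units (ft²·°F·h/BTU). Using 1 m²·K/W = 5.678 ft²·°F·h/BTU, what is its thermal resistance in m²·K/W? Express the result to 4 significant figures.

6.728 m²·K/W

R_SI = 38.2/5.678 = 6.7277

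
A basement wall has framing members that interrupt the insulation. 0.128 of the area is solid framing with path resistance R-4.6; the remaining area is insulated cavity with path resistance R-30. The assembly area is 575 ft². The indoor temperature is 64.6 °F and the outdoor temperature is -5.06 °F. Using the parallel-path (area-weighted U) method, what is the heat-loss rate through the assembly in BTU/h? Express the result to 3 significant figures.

U_eff = 0.872/30 + 0.128/4.6 = 0.02907 + 0.02783 = 0.05689
R_eff = 1/U_eff = 17.58 ft²·°F·h/BTU
Q = 575 × (64.6 − (-5.06)) / 17.58 = 2279 BTU/h

2280 BTU/h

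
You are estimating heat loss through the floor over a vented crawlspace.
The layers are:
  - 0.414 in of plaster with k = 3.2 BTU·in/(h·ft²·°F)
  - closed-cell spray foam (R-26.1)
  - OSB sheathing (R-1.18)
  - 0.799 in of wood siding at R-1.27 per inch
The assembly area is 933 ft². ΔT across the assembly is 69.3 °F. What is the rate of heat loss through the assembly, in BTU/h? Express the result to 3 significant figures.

2270 BTU/h

0.414/3.2 = 0.1294
0.799 × 1.27 = 1.015
R_total = 0.1294 + 26.1 + 1.18 + 1.015 = 28.42 ft²·°F·h/BTU
Q = A·ΔT/R = 933 × 69.3 / 28.42 = 2275 BTU/h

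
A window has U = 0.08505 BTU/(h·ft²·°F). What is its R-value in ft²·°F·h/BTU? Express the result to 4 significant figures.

R = 1/U = 1/0.08505 = 11.758

11.76 ft²·°F·h/BTU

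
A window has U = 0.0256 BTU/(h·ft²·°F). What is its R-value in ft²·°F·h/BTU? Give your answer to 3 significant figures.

R = 1/U = 1/0.0256 = 39.06

39.1 ft²·°F·h/BTU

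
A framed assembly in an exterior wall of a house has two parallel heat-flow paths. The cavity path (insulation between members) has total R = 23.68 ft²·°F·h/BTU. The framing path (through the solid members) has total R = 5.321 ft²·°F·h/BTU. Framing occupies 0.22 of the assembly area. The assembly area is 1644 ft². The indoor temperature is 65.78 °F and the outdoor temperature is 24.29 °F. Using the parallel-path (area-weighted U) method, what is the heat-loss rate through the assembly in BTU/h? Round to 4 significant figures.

U_eff = 0.78/23.68 + 0.22/5.321 = 0.032939 + 0.041346 = 0.074285
R_eff = 1/U_eff = 13.462 ft²·°F·h/BTU
Q = 1644 × (65.78 − 24.29) / 13.462 = 5066.9 BTU/h

5067 BTU/h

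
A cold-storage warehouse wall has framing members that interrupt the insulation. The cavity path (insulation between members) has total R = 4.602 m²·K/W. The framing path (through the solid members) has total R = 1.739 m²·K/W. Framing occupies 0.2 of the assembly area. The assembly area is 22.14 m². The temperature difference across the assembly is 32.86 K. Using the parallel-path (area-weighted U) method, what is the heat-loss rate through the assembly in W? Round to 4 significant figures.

U_eff = 0.8/4.602 + 0.2/1.739 = 0.17384 + 0.11501 = 0.28885
R_eff = 1/U_eff = 3.4621 m²·K/W
Q = 22.14 × 32.86 / 3.4621 = 210.14 W

210.1 W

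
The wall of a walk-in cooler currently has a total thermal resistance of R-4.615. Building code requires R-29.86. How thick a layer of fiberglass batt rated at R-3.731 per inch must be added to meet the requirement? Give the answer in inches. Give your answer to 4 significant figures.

6.766 in

ΔR = 29.86 − 4.615 = 25.245 ft²·°F·h/BTU
L = ΔR / (R/in) = 25.245/3.731 = 6.7663 in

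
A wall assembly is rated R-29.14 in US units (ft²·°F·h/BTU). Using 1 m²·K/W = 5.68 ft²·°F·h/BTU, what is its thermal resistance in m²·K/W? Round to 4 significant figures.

R_SI = 29.14/5.68 = 5.1303

5.130 m²·K/W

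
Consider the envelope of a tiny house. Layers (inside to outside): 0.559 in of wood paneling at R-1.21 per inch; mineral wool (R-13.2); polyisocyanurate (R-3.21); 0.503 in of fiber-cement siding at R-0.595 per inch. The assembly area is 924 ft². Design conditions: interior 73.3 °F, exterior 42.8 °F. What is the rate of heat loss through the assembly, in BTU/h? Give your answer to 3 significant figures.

0.559 × 1.21 = 0.6764
0.503 × 0.595 = 0.2993
R_total = 0.6764 + 13.2 + 3.21 + 0.2993 = 17.39 ft²·°F·h/BTU
Q = A·ΔT/R = 924 × (73.3 − 42.8) / 17.39 = 1621 BTU/h

1620 BTU/h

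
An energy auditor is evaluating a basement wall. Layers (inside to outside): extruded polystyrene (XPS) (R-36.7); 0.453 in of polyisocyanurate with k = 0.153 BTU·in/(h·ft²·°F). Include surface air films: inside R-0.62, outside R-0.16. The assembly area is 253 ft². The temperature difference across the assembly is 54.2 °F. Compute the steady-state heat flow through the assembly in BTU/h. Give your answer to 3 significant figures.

339 BTU/h

0.453/0.153 = 2.961
R_total = 0.62 + 36.7 + 2.961 + 0.16 = 40.44 ft²·°F·h/BTU
Q = A·ΔT/R = 253 × 54.2 / 40.44 = 339.1 BTU/h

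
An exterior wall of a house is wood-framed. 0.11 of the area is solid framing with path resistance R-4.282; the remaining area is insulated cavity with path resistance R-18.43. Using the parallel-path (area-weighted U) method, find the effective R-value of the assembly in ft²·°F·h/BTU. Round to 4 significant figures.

13.52 ft²·°F·h/BTU

U_eff = 0.89/18.43 + 0.11/4.282 = 0.048291 + 0.025689 = 0.07398
R_eff = 1/U_eff = 13.517 ft²·°F·h/BTU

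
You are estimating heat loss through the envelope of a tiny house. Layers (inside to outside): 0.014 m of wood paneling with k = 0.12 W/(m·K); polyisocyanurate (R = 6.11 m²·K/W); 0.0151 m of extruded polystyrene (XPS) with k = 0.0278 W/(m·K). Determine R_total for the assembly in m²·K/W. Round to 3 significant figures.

6.77 m²·K/W

0.014/0.12 = 0.1167
0.0151/0.0278 = 0.5432
R_total = 0.1167 + 6.11 + 0.5432 = 6.77 m²·K/W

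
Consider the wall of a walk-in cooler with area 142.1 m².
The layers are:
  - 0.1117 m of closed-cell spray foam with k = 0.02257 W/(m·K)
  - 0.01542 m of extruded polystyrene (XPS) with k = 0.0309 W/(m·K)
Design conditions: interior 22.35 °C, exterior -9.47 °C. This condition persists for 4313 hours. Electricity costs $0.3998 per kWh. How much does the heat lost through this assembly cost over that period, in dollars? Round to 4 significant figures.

0.1117/0.02257 = 4.949
0.01542/0.0309 = 0.49903
R_total = 4.949 + 0.49903 = 5.4481 m²·K/W
Q = 142.1 × (22.35 − (-9.47)) / 5.4481 = 829.95 W
E = 829.95 W × 4313 h / 1000 = 3579.6 kWh
Cost = 3579.6 × 0.3998 = $1431.1

1431 dollars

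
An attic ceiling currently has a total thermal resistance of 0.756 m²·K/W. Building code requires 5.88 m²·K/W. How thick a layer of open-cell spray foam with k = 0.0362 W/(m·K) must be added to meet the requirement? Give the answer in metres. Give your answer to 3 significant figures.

0.185 m

ΔR = 5.88 − 0.756 = 5.124 m²·K/W
L = ΔR × k = 5.124 × 0.0362 = 0.1855 m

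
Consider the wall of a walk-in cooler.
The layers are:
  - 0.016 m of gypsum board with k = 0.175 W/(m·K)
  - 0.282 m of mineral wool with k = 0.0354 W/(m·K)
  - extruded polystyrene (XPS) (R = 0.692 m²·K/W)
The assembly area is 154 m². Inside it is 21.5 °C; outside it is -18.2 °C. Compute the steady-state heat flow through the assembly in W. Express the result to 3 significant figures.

0.016/0.175 = 0.09143
0.282/0.0354 = 7.966
R_total = 0.09143 + 7.966 + 0.692 = 8.75 m²·K/W
Q = A·ΔT/R = 154 × (21.5 − (-18.2)) / 8.75 = 698.8 W

699 W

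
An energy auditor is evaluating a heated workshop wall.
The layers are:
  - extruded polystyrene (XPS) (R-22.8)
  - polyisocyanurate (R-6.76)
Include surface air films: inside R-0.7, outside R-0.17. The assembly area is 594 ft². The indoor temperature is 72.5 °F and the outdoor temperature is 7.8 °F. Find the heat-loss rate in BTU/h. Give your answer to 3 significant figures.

1260 BTU/h

R_total = 0.7 + 22.8 + 6.76 + 0.17 = 30.43 ft²·°F·h/BTU
Q = A·ΔT/R = 594 × (72.5 − 7.8) / 30.43 = 1263 BTU/h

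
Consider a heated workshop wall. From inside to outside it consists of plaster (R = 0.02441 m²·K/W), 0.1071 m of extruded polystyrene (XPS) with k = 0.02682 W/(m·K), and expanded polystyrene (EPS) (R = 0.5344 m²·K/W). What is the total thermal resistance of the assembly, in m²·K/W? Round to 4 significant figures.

0.1071/0.02682 = 3.9933
R_total = 0.02441 + 3.9933 + 0.5344 = 4.5521 m²·K/W

4.552 m²·K/W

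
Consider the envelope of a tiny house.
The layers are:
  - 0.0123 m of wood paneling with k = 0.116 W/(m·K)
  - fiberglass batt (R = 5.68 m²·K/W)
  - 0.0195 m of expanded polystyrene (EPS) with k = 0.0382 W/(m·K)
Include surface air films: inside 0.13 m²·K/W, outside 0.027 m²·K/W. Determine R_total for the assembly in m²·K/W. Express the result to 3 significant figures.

0.0123/0.116 = 0.106
0.0195/0.0382 = 0.5105
R_total = 0.13 + 0.106 + 5.68 + 0.5105 + 0.027 = 6.454 m²·K/W

6.45 m²·K/W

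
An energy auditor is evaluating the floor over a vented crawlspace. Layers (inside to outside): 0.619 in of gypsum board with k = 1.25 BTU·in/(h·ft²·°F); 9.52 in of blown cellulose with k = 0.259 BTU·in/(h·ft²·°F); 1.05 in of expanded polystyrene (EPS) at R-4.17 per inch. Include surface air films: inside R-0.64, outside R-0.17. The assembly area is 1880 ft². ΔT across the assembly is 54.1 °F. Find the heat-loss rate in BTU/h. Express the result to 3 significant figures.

0.619/1.25 = 0.4952
9.52/0.259 = 36.76
1.05 × 4.17 = 4.378
R_total = 0.64 + 0.4952 + 36.76 + 4.378 + 0.17 = 42.44 ft²·°F·h/BTU
Q = A·ΔT/R = 1880 × 54.1 / 42.44 = 2396 BTU/h

2400 BTU/h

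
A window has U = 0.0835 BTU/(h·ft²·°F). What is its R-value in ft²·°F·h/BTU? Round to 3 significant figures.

R = 1/U = 1/0.0835 = 11.98

12.0 ft²·°F·h/BTU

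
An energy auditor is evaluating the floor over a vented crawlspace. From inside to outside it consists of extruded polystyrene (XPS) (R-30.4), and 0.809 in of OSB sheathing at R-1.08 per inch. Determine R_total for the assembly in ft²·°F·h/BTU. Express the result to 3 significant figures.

31.3 ft²·°F·h/BTU

0.809 × 1.08 = 0.8737
R_total = 30.4 + 0.8737 = 31.27 ft²·°F·h/BTU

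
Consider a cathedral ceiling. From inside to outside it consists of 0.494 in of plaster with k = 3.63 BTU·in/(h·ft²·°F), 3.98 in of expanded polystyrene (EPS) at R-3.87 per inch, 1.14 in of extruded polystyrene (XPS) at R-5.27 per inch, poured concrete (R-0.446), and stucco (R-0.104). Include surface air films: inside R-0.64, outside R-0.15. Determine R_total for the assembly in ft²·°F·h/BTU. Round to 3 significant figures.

22.9 ft²·°F·h/BTU

0.494/3.63 = 0.1361
3.98 × 3.87 = 15.4
1.14 × 5.27 = 6.008
R_total = 0.64 + 0.1361 + 15.4 + 6.008 + 0.446 + 0.104 + 0.15 = 22.89 ft²·°F·h/BTU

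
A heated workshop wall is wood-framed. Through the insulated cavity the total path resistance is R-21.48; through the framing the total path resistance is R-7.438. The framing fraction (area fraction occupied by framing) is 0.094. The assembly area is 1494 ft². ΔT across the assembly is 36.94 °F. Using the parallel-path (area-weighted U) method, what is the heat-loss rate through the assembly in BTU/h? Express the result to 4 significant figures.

3025 BTU/h

U_eff = 0.906/21.48 + 0.094/7.438 = 0.042179 + 0.012638 = 0.054817
R_eff = 1/U_eff = 18.243 ft²·°F·h/BTU
Q = 1494 × 36.94 / 18.243 = 3025.2 BTU/h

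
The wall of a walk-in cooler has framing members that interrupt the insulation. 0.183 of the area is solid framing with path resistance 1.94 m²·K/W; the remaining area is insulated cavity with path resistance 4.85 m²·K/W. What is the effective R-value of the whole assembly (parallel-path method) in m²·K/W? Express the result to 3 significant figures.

3.81 m²·K/W

U_eff = 0.817/4.85 + 0.183/1.94 = 0.1685 + 0.09433 = 0.2628
R_eff = 1/U_eff = 3.805 m²·K/W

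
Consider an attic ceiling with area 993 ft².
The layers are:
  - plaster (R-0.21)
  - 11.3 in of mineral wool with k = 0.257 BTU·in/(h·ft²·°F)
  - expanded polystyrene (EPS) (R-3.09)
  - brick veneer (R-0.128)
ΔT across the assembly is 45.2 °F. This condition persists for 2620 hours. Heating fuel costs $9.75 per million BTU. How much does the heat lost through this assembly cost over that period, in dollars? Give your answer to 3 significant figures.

24.2 dollars

11.3/0.257 = 43.97
R_total = 0.21 + 43.97 + 3.09 + 0.128 = 47.4 ft²·°F·h/BTU
Q = 993 × 45.2 / 47.4 = 947 BTU/h
E = 947 × 2620 = 2481000 BTU
Cost = 2481000/10⁶ × 9.75 = $24.19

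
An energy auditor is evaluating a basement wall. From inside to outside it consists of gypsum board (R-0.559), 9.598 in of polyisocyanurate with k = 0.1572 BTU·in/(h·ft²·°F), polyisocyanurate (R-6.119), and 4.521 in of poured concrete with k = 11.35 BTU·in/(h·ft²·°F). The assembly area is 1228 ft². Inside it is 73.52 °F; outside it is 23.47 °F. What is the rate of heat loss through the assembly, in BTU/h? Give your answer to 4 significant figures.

902.1 BTU/h

9.598/0.1572 = 61.056
4.521/11.35 = 0.39833
R_total = 0.559 + 61.056 + 6.119 + 0.39833 = 68.132 ft²·°F·h/BTU
Q = A·ΔT/R = 1228 × (73.52 − 23.47) / 68.132 = 902.09 BTU/h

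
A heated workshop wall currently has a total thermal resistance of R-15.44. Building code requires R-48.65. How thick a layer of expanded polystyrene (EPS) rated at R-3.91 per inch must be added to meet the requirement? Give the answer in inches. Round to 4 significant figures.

ΔR = 48.65 − 15.44 = 33.21 ft²·°F·h/BTU
L = ΔR / (R/in) = 33.21/3.91 = 8.4936 in

8.494 in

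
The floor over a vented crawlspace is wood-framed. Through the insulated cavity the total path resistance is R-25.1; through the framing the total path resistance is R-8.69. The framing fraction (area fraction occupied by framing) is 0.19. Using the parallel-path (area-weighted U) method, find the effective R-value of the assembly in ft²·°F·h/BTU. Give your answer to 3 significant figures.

18.5 ft²·°F·h/BTU

U_eff = 0.81/25.1 + 0.19/8.69 = 0.03227 + 0.02186 = 0.05414
R_eff = 1/U_eff = 18.47 ft²·°F·h/BTU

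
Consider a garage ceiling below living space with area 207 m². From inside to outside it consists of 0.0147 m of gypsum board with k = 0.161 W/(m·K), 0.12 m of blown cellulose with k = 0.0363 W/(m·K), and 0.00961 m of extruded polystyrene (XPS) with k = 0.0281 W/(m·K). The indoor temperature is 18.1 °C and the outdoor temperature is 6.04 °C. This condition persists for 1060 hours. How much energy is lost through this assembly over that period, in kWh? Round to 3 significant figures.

0.0147/0.161 = 0.0913
0.12/0.0363 = 3.306
0.00961/0.0281 = 0.342
R_total = 0.0913 + 3.306 + 0.342 = 3.739 m²·K/W
Q = 207 × (18.1 − 6.04) / 3.739 = 667.7 W
E = 667.7 W × 1060 h / 1000 = 707.7 kWh

708 kWh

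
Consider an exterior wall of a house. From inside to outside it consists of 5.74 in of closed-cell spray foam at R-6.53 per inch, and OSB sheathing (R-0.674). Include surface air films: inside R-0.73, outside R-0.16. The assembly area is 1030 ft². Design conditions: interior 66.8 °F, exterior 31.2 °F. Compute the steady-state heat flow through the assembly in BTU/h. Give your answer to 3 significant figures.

939 BTU/h

5.74 × 6.53 = 37.48
R_total = 0.73 + 37.48 + 0.674 + 0.16 = 39.05 ft²·°F·h/BTU
Q = A·ΔT/R = 1030 × (66.8 − 31.2) / 39.05 = 939.1 BTU/h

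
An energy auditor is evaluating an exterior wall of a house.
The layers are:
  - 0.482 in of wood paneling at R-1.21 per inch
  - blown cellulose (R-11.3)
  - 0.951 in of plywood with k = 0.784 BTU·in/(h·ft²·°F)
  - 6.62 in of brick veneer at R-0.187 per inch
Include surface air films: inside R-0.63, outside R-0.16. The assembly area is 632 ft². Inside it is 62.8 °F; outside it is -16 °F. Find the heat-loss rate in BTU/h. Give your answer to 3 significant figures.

3290 BTU/h

0.482 × 1.21 = 0.5832
0.951/0.784 = 1.213
6.62 × 0.187 = 1.238
R_total = 0.63 + 0.5832 + 11.3 + 1.213 + 1.238 + 0.16 = 15.12 ft²·°F·h/BTU
Q = A·ΔT/R = 632 × (62.8 − (-16)) / 15.12 = 3293 BTU/h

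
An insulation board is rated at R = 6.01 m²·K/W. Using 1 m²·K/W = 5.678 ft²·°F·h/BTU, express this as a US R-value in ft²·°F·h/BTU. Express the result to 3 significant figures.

R_US = 6.01 × 5.678 = 34.12

34.1 ft²·°F·h/BTU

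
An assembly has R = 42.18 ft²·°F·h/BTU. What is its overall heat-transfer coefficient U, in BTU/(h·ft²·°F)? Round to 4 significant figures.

U = 1/R = 1/42.18 = 0.023708

0.02371 BTU/(h·ft²·°F)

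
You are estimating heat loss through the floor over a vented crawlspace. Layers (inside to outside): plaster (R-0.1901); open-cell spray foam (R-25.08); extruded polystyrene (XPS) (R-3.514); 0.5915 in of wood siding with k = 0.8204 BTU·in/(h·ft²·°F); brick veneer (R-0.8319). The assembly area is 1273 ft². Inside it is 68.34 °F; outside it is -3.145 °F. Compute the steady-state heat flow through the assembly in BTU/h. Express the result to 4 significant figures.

0.5915/0.8204 = 0.72099
R_total = 0.1901 + 25.08 + 3.514 + 0.72099 + 0.8319 = 30.337 ft²·°F·h/BTU
Q = A·ΔT/R = 1273 × (68.34 − (-3.145)) / 30.337 = 2999.7 BTU/h

3000 BTU/h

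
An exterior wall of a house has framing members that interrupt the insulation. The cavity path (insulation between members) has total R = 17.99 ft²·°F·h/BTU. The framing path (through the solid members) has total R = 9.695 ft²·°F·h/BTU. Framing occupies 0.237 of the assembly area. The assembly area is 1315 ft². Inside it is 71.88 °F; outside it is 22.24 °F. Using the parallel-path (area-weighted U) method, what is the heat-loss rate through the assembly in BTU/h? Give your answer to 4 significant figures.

4364 BTU/h

U_eff = 0.763/17.99 + 0.237/9.695 = 0.042412 + 0.024446 = 0.066858
R_eff = 1/U_eff = 14.957 ft²·°F·h/BTU
Q = 1315 × (71.88 − 22.24) / 14.957 = 4364.3 BTU/h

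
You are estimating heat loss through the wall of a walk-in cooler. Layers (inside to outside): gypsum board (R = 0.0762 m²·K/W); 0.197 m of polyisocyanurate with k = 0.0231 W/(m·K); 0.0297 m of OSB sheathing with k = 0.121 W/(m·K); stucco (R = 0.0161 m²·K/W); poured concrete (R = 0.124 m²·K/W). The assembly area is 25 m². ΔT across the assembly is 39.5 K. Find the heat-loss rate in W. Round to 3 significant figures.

110 W

0.197/0.0231 = 8.528
0.0297/0.121 = 0.2455
R_total = 0.0762 + 8.528 + 0.2455 + 0.0161 + 0.124 = 8.99 m²·K/W
Q = A·ΔT/R = 25 × 39.5 / 8.99 = 109.8 W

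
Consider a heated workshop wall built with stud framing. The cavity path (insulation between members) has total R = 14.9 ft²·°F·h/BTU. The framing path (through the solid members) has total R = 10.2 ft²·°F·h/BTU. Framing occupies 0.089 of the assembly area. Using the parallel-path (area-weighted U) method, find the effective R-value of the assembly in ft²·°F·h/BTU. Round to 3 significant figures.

14.3 ft²·°F·h/BTU

U_eff = 0.911/14.9 + 0.089/10.2 = 0.06114 + 0.008725 = 0.06987
R_eff = 1/U_eff = 14.31 ft²·°F·h/BTU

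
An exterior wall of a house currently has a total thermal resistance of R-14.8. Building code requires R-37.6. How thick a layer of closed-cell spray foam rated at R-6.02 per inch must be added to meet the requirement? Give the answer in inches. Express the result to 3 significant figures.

ΔR = 37.6 − 14.8 = 22.8 ft²·°F·h/BTU
L = ΔR / (R/in) = 22.8/6.02 = 3.787 in

3.79 in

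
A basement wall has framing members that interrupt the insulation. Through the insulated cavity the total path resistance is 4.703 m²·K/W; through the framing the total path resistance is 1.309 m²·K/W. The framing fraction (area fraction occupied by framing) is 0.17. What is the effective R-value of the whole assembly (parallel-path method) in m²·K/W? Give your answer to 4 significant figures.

3.264 m²·K/W

U_eff = 0.83/4.703 + 0.17/1.309 = 0.17648 + 0.12987 = 0.30635
R_eff = 1/U_eff = 3.2642 m²·K/W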